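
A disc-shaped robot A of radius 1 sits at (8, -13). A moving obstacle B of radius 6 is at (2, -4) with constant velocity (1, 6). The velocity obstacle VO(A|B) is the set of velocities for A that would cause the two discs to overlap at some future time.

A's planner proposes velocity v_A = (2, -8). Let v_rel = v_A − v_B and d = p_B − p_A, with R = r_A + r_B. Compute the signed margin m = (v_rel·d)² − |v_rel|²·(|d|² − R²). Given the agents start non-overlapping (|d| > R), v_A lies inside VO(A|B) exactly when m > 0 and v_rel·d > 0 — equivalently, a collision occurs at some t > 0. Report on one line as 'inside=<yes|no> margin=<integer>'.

d = (-6, 9),  |d|² = 117;  R = 1+6 = 7,  c = 117−7² = 68
v_rel = (1, -14),  |v_rel|² = 197;  v_rel·d = (1)·(-6) + (-14)·(9) = -132
197·t² + 264·t + 68 = 0  ⇒  m = (-132)² − 197·68 = 4028
m = 4028 > 0,  v_rel·d = -132 < 0  ⇒  outside

inside=no margin=4028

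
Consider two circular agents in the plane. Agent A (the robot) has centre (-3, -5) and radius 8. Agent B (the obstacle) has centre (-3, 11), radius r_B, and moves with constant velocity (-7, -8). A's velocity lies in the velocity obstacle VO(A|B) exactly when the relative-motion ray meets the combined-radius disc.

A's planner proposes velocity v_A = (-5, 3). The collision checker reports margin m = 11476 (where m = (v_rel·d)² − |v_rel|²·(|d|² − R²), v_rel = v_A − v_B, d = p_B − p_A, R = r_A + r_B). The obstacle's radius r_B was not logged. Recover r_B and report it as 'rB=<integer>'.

m = 11476
d = (0, 16);  v_rel = (2, 11),  |v_rel|² = 125
v_rel×d = (2)·(16) − (11)·(0) = 32
since m = R²·125 − 32²:  R² = (1024 + 11476) / 125 = 100
R = √100 = 10  ⇒  r_B = 10 − 8 = 2

rB=2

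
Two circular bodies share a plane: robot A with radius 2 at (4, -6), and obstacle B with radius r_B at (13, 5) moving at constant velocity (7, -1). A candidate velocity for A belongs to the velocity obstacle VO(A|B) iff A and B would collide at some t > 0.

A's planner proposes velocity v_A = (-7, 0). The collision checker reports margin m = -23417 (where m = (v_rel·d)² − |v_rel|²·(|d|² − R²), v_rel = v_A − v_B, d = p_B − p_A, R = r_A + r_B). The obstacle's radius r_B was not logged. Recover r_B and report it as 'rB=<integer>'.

m = -23417
d = (9, 11);  v_rel = (-14, 1),  |v_rel|² = 197
v_rel×d = (-14)·(11) − (1)·(9) = -163
since m = R²·197 − (-163)²:  R² = (26569 + -23417) / 197 = 16
R = √16 = 4  ⇒  r_B = 4 − 2 = 2

rB=2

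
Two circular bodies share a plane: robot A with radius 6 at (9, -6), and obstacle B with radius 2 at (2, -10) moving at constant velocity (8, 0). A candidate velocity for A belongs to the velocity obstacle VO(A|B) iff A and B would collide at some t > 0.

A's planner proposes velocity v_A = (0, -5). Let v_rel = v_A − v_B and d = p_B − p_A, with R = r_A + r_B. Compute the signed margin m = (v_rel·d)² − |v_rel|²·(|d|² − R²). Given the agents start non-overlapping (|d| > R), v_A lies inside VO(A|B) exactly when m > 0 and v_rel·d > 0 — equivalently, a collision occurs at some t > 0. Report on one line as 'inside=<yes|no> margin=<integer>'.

d = (-7, -4),  |d|² = 65;  R = 6+2 = 8,  c = 65−8² = 1
v_rel = (-8, -5),  |v_rel|² = 89;  v_rel·d = (-8)·(-7) + (-5)·(-4) = 76
89·t² − 152·t + 1 = 0  ⇒  m = 76² − 89·1 = 5687
m = 5687 > 0,  v_rel·d = 76 > 0  ⇒  inside

inside=yes margin=5687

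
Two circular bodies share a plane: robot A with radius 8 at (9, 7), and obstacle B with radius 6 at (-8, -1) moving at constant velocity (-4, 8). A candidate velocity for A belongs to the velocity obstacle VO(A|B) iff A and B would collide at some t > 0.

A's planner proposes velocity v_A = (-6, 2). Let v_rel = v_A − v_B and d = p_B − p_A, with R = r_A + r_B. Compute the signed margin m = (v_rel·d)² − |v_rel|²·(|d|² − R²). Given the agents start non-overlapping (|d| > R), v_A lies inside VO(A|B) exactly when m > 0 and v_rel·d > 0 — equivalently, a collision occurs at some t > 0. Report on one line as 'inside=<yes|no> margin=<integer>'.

d = (-17, -8),  |d|² = 353;  R = 8+6 = 14,  c = 353−14² = 157
v_rel = (-2, -6),  |v_rel|² = 40;  v_rel·d = (-2)·(-17) + (-6)·(-8) = 82
40·t² − 164·t + 157 = 0  ⇒  m = 82² − 40·157 = 444
m = 444 > 0,  v_rel·d = 82 > 0  ⇒  inside

inside=yes margin=444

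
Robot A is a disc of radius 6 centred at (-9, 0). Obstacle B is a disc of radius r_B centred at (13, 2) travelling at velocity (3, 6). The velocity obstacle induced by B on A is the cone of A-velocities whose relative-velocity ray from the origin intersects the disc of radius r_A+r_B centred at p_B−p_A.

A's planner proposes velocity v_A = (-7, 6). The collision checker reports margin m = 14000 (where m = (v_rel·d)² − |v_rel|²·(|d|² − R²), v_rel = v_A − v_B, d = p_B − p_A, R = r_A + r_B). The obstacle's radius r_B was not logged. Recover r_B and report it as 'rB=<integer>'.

m = 14000
d = (22, 2);  v_rel = (-10, 0),  |v_rel|² = 100
v_rel×d = (-10)·(2) − (0)·(22) = -20
since m = R²·100 − (-20)²:  R² = (400 + 14000) / 100 = 144
R = √144 = 12  ⇒  r_B = 12 − 6 = 6

rB=6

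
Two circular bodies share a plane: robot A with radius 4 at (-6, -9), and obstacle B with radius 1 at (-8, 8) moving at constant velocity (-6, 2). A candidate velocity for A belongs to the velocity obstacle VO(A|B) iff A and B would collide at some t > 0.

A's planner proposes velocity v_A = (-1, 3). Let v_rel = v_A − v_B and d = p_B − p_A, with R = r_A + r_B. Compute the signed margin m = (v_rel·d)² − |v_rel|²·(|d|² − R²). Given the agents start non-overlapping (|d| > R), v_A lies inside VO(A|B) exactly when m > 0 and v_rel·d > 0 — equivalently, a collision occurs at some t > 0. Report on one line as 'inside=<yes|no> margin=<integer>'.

d = (-2, 17),  |d|² = 293;  R = 4+1 = 5,  c = 293−5² = 268
v_rel = (5, 1),  |v_rel|² = 26;  v_rel·d = (5)·(-2) + (1)·(17) = 7
26·t² − 14·t + 268 = 0  ⇒  m = 7² − 26·268 = -6919
m = -6919 < 0,  v_rel·d = 7 > 0  ⇒  outside

inside=no margin=-6919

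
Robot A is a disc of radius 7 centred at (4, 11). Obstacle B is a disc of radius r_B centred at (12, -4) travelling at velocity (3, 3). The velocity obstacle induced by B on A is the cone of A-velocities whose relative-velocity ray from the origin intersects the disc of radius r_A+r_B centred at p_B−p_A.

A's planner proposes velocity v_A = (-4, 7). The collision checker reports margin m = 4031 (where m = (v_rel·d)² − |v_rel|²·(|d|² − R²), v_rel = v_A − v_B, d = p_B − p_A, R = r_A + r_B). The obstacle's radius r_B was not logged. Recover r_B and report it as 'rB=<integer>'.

m = 4031
d = (8, -15);  v_rel = (-7, 4),  |v_rel|² = 65
v_rel×d = (-7)·(-15) − (4)·(8) = 73
since m = R²·65 − 73²:  R² = (5329 + 4031) / 65 = 144
R = √144 = 12  ⇒  r_B = 12 − 7 = 5

rB=5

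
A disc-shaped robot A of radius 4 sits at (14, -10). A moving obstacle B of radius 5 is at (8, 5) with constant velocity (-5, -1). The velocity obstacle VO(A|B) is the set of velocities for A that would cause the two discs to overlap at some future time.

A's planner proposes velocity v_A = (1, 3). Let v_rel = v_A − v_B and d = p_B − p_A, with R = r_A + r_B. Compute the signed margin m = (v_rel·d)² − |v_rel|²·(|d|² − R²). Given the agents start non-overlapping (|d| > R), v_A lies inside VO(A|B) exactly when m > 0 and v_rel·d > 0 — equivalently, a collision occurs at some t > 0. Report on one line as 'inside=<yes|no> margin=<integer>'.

d = (-6, 15),  |d|² = 261;  R = 4+5 = 9,  c = 261−9² = 180
v_rel = (6, 4),  |v_rel|² = 52;  v_rel·d = (6)·(-6) + (4)·(15) = 24
52·t² − 48·t + 180 = 0  ⇒  m = 24² − 52·180 = -8784
m = -8784 < 0,  v_rel·d = 24 > 0  ⇒  outside

inside=no margin=-8784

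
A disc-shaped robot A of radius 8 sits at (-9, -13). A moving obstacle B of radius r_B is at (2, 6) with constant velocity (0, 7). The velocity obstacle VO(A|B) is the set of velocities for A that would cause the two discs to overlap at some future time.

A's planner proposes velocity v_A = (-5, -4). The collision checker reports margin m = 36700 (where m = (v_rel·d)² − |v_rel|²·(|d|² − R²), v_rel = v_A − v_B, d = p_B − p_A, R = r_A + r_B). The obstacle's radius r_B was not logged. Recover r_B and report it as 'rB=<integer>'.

m = 36700
d = (11, 19);  v_rel = (-5, -11),  |v_rel|² = 146
v_rel×d = (-5)·(19) − (-11)·(11) = 26
since m = R²·146 − 26²:  R² = (676 + 36700) / 146 = 256
R = √256 = 16  ⇒  r_B = 16 − 8 = 8

rB=8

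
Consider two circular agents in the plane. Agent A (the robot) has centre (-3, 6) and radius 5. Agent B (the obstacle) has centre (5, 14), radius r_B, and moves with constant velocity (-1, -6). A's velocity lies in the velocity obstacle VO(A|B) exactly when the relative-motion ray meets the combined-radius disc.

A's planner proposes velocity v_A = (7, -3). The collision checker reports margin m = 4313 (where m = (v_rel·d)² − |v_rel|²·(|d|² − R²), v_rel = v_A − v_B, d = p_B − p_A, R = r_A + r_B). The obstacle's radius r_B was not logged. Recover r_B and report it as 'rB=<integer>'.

m = 4313
d = (8, 8);  v_rel = (8, 3),  |v_rel|² = 73
v_rel×d = (8)·(8) − (3)·(8) = 40
since m = R²·73 − 40²:  R² = (1600 + 4313) / 73 = 81
R = √81 = 9  ⇒  r_B = 9 − 5 = 4

rB=4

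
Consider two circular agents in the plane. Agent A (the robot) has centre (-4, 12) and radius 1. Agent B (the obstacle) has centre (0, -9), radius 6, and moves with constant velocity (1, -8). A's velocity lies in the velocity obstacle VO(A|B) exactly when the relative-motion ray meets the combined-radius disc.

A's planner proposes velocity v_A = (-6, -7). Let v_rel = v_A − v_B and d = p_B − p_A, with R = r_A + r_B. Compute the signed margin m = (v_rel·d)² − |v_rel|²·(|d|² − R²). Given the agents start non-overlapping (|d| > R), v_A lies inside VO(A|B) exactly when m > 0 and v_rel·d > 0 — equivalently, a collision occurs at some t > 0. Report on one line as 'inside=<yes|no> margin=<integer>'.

d = (4, -21),  |d|² = 457;  R = 1+6 = 7,  c = 457−7² = 408
v_rel = (-7, 1),  |v_rel|² = 50;  v_rel·d = (-7)·(4) + (1)·(-21) = -49
50·t² + 98·t + 408 = 0  ⇒  m = (-49)² − 50·408 = -17999
m = -17999 < 0,  v_rel·d = -49 < 0  ⇒  outside

inside=no margin=-17999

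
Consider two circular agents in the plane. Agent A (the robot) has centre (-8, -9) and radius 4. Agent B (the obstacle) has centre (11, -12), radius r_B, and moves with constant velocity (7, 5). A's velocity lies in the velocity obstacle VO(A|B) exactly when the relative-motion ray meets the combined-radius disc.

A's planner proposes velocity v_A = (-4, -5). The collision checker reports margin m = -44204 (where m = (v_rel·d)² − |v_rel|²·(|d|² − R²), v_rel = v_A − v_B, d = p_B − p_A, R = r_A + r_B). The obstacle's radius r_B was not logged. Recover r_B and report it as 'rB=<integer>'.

m = -44204
d = (19, -3);  v_rel = (-11, -10),  |v_rel|² = 221
v_rel×d = (-11)·(-3) − (-10)·(19) = 223
since m = R²·221 − 223²:  R² = (49729 + -44204) / 221 = 25
R = √25 = 5  ⇒  r_B = 5 − 4 = 1

rB=1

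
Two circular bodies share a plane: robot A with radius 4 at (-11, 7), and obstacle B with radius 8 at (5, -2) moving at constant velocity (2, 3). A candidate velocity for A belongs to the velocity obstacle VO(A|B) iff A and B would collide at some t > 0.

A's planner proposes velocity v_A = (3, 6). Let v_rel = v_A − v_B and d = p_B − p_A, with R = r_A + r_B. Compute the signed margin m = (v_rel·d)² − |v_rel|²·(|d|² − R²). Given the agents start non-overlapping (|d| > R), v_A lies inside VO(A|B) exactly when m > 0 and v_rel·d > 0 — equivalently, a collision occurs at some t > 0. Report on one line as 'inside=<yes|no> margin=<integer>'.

d = (16, -9),  |d|² = 337;  R = 4+8 = 12,  c = 337−12² = 193
v_rel = (1, 3),  |v_rel|² = 10;  v_rel·d = (1)·(16) + (3)·(-9) = -11
10·t² + 22·t + 193 = 0  ⇒  m = (-11)² − 10·193 = -1809
m = -1809 < 0,  v_rel·d = -11 < 0  ⇒  outside

inside=no margin=-1809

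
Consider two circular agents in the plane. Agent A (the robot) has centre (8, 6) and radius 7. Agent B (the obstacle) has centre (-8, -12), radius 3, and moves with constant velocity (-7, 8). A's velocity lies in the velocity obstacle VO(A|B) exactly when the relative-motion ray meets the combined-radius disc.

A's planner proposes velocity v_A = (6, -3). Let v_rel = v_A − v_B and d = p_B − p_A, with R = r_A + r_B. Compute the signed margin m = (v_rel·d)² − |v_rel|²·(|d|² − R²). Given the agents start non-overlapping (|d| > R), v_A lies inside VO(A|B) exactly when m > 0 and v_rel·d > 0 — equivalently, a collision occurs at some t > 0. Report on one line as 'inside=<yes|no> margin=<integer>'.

d = (-16, -18),  |d|² = 580;  R = 7+3 = 10,  c = 580−10² = 480
v_rel = (13, -11),  |v_rel|² = 290;  v_rel·d = (13)·(-16) + (-11)·(-18) = -10
290·t² + 20·t + 480 = 0  ⇒  m = (-10)² − 290·480 = -139100
m = -139100 < 0,  v_rel·d = -10 < 0  ⇒  outside

inside=no margin=-139100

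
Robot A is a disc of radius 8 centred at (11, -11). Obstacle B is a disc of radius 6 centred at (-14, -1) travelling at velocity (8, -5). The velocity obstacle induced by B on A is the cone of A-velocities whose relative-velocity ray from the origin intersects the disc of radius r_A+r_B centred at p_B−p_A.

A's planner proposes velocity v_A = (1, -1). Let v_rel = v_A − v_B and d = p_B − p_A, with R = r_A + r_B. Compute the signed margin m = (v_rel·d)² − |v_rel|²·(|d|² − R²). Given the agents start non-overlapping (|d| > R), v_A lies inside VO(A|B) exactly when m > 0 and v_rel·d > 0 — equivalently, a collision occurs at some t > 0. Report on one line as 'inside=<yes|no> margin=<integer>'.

d = (-25, 10),  |d|² = 725;  R = 8+6 = 14,  c = 725−14² = 529
v_rel = (-7, 4),  |v_rel|² = 65;  v_rel·d = (-7)·(-25) + (4)·(10) = 215
65·t² − 430·t + 529 = 0  ⇒  m = 215² − 65·529 = 11840
m = 11840 > 0,  v_rel·d = 215 > 0  ⇒  inside

inside=yes margin=11840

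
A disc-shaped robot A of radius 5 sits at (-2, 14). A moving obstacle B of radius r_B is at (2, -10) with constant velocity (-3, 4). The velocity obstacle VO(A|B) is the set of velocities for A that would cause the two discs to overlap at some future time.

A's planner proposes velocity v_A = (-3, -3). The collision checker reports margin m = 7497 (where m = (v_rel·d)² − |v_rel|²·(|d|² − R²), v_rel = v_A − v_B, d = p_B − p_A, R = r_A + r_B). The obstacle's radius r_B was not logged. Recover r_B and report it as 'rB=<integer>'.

m = 7497
d = (4, -24);  v_rel = (0, -7),  |v_rel|² = 49
v_rel×d = (0)·(-24) − (-7)·(4) = 28
since m = R²·49 − 28²:  R² = (784 + 7497) / 49 = 169
R = √169 = 13  ⇒  r_B = 13 − 5 = 8

rB=8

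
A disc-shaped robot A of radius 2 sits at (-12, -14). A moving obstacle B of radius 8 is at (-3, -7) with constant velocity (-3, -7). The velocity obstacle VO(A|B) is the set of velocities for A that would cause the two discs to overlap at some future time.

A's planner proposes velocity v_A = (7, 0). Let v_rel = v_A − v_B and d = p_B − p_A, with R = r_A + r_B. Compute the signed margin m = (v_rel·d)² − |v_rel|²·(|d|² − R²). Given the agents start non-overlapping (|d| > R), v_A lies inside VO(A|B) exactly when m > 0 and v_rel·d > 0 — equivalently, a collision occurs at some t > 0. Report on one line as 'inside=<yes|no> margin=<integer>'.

d = (9, 7),  |d|² = 130;  R = 2+8 = 10,  c = 130−10² = 30
v_rel = (10, 7),  |v_rel|² = 149;  v_rel·d = (10)·(9) + (7)·(7) = 139
149·t² − 278·t + 30 = 0  ⇒  m = 139² − 149·30 = 14851
m = 14851 > 0,  v_rel·d = 139 > 0  ⇒  inside

inside=yes margin=14851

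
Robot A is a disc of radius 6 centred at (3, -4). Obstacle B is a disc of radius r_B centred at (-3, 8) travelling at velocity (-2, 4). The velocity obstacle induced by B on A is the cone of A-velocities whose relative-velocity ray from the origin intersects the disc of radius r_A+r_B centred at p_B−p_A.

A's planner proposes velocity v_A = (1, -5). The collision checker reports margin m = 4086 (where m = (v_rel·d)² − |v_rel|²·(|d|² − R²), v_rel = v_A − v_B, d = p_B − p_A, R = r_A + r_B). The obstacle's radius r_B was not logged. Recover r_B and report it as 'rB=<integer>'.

m = 4086
d = (-6, 12);  v_rel = (3, -9),  |v_rel|² = 90
v_rel×d = (3)·(12) − (-9)·(-6) = -18
since m = R²·90 − (-18)²:  R² = (324 + 4086) / 90 = 49
R = √49 = 7  ⇒  r_B = 7 − 6 = 1

rB=1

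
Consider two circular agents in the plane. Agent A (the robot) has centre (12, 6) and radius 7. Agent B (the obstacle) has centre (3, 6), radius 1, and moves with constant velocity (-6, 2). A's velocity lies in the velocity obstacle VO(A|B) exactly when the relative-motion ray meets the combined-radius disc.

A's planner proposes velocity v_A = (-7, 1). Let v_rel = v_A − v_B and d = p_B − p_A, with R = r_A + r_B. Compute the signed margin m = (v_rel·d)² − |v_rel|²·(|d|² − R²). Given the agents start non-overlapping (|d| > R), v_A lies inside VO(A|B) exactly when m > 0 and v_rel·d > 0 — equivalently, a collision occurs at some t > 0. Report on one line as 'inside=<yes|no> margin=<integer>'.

d = (-9, 0),  |d|² = 81;  R = 7+1 = 8,  c = 81−8² = 17
v_rel = (-1, -1),  |v_rel|² = 2;  v_rel·d = (-1)·(-9) + (-1)·(0) = 9
2·t² − 18·t + 17 = 0  ⇒  m = 9² − 2·17 = 47
m = 47 > 0,  v_rel·d = 9 > 0  ⇒  inside

inside=yes margin=47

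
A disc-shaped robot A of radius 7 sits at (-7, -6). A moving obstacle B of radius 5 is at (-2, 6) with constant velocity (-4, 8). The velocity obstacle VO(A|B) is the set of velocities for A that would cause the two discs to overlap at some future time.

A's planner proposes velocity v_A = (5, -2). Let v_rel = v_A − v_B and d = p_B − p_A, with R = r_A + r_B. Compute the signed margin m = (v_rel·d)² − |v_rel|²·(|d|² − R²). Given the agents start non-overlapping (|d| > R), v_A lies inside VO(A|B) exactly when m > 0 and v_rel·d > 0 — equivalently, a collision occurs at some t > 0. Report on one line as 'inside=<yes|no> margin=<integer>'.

d = (5, 12),  |d|² = 169;  R = 7+5 = 12,  c = 169−12² = 25
v_rel = (9, -10),  |v_rel|² = 181;  v_rel·d = (9)·(5) + (-10)·(12) = -75
181·t² + 150·t + 25 = 0  ⇒  m = (-75)² − 181·25 = 1100
m = 1100 > 0,  v_rel·d = -75 < 0  ⇒  outside

inside=no margin=1100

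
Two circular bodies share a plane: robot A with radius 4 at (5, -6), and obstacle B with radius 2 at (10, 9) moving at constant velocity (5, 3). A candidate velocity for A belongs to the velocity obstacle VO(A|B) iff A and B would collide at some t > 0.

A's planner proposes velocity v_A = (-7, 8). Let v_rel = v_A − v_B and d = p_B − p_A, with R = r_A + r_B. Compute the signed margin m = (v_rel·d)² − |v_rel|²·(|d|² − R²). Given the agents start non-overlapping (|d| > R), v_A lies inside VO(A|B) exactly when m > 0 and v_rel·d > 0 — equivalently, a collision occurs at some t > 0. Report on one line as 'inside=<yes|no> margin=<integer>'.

d = (5, 15),  |d|² = 250;  R = 4+2 = 6,  c = 250−6² = 214
v_rel = (-12, 5),  |v_rel|² = 169;  v_rel·d = (-12)·(5) + (5)·(15) = 15
169·t² − 30·t + 214 = 0  ⇒  m = 15² − 169·214 = -35941
m = -35941 < 0,  v_rel·d = 15 > 0  ⇒  outside

inside=no margin=-35941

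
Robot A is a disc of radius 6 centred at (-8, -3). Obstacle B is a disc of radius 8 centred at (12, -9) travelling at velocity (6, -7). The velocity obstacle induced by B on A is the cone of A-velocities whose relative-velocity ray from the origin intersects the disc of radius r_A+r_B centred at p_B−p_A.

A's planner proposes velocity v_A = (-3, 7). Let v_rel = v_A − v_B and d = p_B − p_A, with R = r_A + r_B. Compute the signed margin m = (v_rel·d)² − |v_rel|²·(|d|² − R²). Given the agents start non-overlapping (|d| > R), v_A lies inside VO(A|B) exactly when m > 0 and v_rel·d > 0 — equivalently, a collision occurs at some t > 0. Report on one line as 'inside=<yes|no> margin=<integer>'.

d = (20, -6),  |d|² = 436;  R = 6+8 = 14,  c = 436−14² = 240
v_rel = (-9, 14),  |v_rel|² = 277;  v_rel·d = (-9)·(20) + (14)·(-6) = -264
277·t² + 528·t + 240 = 0  ⇒  m = (-264)² − 277·240 = 3216
m = 3216 > 0,  v_rel·d = -264 < 0  ⇒  outside

inside=no margin=3216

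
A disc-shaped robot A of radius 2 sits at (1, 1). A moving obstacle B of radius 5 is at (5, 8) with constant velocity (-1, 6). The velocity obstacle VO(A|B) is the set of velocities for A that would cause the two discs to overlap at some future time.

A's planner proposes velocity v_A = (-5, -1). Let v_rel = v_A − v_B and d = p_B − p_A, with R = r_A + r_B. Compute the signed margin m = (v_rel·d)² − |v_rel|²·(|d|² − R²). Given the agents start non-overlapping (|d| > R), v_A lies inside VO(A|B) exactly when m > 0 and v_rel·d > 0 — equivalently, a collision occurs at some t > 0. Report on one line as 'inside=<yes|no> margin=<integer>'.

d = (4, 7),  |d|² = 65;  R = 2+5 = 7,  c = 65−7² = 16
v_rel = (-4, -7),  |v_rel|² = 65;  v_rel·d = (-4)·(4) + (-7)·(7) = -65
65·t² + 130·t + 16 = 0  ⇒  m = (-65)² − 65·16 = 3185
m = 3185 > 0,  v_rel·d = -65 < 0  ⇒  outside

inside=no margin=3185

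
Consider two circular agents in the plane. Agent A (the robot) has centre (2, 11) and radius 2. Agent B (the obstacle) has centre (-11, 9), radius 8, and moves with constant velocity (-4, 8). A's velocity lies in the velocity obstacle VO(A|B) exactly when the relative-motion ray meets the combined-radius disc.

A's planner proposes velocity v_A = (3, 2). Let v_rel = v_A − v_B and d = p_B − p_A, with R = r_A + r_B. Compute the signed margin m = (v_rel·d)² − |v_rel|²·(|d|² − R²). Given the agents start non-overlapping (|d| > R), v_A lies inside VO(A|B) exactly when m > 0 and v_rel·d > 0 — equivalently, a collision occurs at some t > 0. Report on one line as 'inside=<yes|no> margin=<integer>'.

d = (-13, -2),  |d|² = 173;  R = 2+8 = 10,  c = 173−10² = 73
v_rel = (7, -6),  |v_rel|² = 85;  v_rel·d = (7)·(-13) + (-6)·(-2) = -79
85·t² + 158·t + 73 = 0  ⇒  m = (-79)² − 85·73 = 36
m = 36 > 0,  v_rel·d = -79 < 0  ⇒  outside

inside=no margin=36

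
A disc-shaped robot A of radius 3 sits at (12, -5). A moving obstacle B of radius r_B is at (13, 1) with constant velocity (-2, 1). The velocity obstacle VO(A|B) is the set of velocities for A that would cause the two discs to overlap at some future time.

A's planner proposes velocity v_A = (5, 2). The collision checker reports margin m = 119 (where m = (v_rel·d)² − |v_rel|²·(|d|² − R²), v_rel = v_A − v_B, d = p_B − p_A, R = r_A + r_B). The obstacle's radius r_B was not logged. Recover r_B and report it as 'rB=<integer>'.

m = 119
d = (1, 6);  v_rel = (7, 1),  |v_rel|² = 50
v_rel×d = (7)·(6) − (1)·(1) = 41
since m = R²·50 − 41²:  R² = (1681 + 119) / 50 = 36
R = √36 = 6  ⇒  r_B = 6 − 3 = 3

rB=3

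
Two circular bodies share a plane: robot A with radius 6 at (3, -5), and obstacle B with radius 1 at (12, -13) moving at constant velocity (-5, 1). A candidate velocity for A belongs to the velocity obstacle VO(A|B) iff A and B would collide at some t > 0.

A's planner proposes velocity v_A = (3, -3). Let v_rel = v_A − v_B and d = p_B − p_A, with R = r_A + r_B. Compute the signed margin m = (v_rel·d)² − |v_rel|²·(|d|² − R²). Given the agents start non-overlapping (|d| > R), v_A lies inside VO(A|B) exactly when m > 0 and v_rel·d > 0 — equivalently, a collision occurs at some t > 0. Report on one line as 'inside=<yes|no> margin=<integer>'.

d = (9, -8),  |d|² = 145;  R = 6+1 = 7,  c = 145−7² = 96
v_rel = (8, -4),  |v_rel|² = 80;  v_rel·d = (8)·(9) + (-4)·(-8) = 104
80·t² − 208·t + 96 = 0  ⇒  m = 104² − 80·96 = 3136
m = 3136 > 0,  v_rel·d = 104 > 0  ⇒  inside

inside=yes margin=3136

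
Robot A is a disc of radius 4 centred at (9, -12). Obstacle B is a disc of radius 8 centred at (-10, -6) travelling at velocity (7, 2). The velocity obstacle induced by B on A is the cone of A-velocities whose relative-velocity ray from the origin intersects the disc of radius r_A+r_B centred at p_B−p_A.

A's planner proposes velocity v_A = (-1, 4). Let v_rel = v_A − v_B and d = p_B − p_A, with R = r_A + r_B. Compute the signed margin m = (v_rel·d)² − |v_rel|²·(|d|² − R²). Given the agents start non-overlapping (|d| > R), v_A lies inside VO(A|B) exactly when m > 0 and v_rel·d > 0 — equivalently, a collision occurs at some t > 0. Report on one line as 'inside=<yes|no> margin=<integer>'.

d = (-19, 6),  |d|² = 397;  R = 4+8 = 12,  c = 397−12² = 253
v_rel = (-8, 2),  |v_rel|² = 68;  v_rel·d = (-8)·(-19) + (2)·(6) = 164
68·t² − 328·t + 253 = 0  ⇒  m = 164² − 68·253 = 9692
m = 9692 > 0,  v_rel·d = 164 > 0  ⇒  inside

inside=yes margin=9692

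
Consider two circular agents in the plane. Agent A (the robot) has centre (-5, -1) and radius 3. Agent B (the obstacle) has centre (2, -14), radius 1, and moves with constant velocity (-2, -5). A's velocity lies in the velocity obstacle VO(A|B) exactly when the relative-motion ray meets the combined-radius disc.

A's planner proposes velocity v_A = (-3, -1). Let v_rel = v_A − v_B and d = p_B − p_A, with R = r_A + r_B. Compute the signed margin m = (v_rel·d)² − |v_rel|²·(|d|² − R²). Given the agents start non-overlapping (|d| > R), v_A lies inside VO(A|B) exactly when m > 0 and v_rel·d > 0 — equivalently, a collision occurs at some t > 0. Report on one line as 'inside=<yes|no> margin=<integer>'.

d = (7, -13),  |d|² = 218;  R = 3+1 = 4,  c = 218−4² = 202
v_rel = (-1, 4),  |v_rel|² = 17;  v_rel·d = (-1)·(7) + (4)·(-13) = -59
17·t² + 118·t + 202 = 0  ⇒  m = (-59)² − 17·202 = 47
m = 47 > 0,  v_rel·d = -59 < 0  ⇒  outside

inside=no margin=47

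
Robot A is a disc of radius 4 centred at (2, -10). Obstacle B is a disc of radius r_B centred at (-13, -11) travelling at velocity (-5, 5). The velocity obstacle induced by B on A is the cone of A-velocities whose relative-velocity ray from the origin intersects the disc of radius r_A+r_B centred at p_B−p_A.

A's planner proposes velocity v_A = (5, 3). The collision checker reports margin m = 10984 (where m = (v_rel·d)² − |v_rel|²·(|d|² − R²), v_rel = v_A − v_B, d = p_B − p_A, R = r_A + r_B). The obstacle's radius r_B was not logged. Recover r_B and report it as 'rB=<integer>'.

m = 10984
d = (-15, -1);  v_rel = (10, -2),  |v_rel|² = 104
v_rel×d = (10)·(-1) − (-2)·(-15) = -40
since m = R²·104 − (-40)²:  R² = (1600 + 10984) / 104 = 121
R = √121 = 11  ⇒  r_B = 11 − 4 = 7

rB=7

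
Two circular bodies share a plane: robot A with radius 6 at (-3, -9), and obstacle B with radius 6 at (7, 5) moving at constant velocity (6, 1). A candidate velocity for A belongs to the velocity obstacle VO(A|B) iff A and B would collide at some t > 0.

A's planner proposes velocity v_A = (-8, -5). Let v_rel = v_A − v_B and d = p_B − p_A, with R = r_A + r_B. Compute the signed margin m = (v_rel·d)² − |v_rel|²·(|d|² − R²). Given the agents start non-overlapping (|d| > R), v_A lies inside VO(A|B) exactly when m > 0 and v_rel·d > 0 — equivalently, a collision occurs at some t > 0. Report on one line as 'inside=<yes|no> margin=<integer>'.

d = (10, 14),  |d|² = 296;  R = 6+6 = 12,  c = 296−12² = 152
v_rel = (-14, -6),  |v_rel|² = 232;  v_rel·d = (-14)·(10) + (-6)·(14) = -224
232·t² + 448·t + 152 = 0  ⇒  m = (-224)² − 232·152 = 14912
m = 14912 > 0,  v_rel·d = -224 < 0  ⇒  outside

inside=no margin=14912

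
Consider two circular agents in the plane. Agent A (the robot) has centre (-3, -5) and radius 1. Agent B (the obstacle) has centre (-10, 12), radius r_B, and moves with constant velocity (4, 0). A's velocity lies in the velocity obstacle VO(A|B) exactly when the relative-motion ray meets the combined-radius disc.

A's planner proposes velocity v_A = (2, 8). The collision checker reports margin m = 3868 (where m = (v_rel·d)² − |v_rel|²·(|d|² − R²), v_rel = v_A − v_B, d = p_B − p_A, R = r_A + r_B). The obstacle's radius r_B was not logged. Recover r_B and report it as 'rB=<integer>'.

m = 3868
d = (-7, 17);  v_rel = (-2, 8),  |v_rel|² = 68
v_rel×d = (-2)·(17) − (8)·(-7) = 22
since m = R²·68 − 22²:  R² = (484 + 3868) / 68 = 64
R = √64 = 8  ⇒  r_B = 8 − 1 = 7

rB=7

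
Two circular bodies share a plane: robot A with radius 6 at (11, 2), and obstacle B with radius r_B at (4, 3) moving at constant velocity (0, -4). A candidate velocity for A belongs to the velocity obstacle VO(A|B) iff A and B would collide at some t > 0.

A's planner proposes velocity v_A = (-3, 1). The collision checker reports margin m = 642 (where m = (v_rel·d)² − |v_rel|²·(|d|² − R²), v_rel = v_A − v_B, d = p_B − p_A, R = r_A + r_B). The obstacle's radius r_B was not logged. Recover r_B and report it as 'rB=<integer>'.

m = 642
d = (-7, 1);  v_rel = (-3, 5),  |v_rel|² = 34
v_rel×d = (-3)·(1) − (5)·(-7) = 32
since m = R²·34 − 32²:  R² = (1024 + 642) / 34 = 49
R = √49 = 7  ⇒  r_B = 7 − 6 = 1

rB=1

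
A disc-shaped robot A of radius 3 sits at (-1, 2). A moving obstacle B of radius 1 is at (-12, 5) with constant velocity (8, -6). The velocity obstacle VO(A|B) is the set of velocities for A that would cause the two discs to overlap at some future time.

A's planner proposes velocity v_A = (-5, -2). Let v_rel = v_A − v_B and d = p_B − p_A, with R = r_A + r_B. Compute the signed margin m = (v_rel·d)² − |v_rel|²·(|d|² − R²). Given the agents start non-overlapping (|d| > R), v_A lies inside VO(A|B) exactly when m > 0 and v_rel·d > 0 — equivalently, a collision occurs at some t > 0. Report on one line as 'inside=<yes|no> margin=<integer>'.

d = (-11, 3),  |d|² = 130;  R = 3+1 = 4,  c = 130−4² = 114
v_rel = (-13, 4),  |v_rel|² = 185;  v_rel·d = (-13)·(-11) + (4)·(3) = 155
185·t² − 310·t + 114 = 0  ⇒  m = 155² − 185·114 = 2935
m = 2935 > 0,  v_rel·d = 155 > 0  ⇒  inside

inside=yes margin=2935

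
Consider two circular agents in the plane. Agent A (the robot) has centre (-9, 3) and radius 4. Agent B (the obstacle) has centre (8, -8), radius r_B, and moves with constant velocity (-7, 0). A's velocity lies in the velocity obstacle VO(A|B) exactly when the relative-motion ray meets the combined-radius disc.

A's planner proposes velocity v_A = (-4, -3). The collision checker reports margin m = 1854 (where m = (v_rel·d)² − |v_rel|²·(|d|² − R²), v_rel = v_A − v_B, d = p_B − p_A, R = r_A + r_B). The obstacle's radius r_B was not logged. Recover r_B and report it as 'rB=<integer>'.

m = 1854
d = (17, -11);  v_rel = (3, -3),  |v_rel|² = 18
v_rel×d = (3)·(-11) − (-3)·(17) = 18
since m = R²·18 − 18²:  R² = (324 + 1854) / 18 = 121
R = √121 = 11  ⇒  r_B = 11 − 4 = 7

rB=7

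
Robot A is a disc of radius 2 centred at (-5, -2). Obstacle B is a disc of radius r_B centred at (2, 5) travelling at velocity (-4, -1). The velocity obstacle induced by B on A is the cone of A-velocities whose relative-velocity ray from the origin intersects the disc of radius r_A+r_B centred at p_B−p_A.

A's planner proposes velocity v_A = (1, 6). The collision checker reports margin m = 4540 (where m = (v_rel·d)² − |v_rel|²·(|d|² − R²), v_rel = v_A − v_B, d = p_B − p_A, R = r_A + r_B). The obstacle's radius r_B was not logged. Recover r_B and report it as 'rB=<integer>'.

m = 4540
d = (7, 7);  v_rel = (5, 7),  |v_rel|² = 74
v_rel×d = (5)·(7) − (7)·(7) = -14
since m = R²·74 − (-14)²:  R² = (196 + 4540) / 74 = 64
R = √64 = 8  ⇒  r_B = 8 − 2 = 6

rB=6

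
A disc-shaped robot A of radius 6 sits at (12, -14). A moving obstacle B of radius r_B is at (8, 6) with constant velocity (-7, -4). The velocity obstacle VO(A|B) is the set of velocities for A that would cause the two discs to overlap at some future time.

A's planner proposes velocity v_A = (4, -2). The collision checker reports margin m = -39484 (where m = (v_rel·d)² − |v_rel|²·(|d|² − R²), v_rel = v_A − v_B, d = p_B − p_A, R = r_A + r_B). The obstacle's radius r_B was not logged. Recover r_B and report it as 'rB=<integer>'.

m = -39484
d = (-4, 20);  v_rel = (11, 2),  |v_rel|² = 125
v_rel×d = (11)·(20) − (2)·(-4) = 228
since m = R²·125 − 228²:  R² = (51984 + -39484) / 125 = 100
R = √100 = 10  ⇒  r_B = 10 − 6 = 4

rB=4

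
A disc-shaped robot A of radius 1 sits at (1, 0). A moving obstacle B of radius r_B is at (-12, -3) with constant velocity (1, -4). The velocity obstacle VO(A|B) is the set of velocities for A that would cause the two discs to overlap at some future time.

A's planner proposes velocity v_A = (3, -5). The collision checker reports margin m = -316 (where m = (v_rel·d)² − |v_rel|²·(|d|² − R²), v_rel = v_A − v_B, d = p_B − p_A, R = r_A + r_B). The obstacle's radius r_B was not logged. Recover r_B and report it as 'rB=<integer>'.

m = -316
d = (-13, -3);  v_rel = (2, -1),  |v_rel|² = 5
v_rel×d = (2)·(-3) − (-1)·(-13) = -19
since m = R²·5 − (-19)²:  R² = (361 + -316) / 5 = 9
R = √9 = 3  ⇒  r_B = 3 − 1 = 2

rB=2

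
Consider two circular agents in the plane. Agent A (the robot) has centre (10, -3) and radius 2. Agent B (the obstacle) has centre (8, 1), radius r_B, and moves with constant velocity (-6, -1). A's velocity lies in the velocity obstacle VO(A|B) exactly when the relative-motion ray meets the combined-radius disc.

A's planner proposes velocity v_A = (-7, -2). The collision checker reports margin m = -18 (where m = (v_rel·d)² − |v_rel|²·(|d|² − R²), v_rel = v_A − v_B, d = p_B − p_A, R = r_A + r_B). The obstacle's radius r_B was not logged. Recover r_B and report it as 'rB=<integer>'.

m = -18
d = (-2, 4);  v_rel = (-1, -1),  |v_rel|² = 2
v_rel×d = (-1)·(4) − (-1)·(-2) = -6
since m = R²·2 − (-6)²:  R² = (36 + -18) / 2 = 9
R = √9 = 3  ⇒  r_B = 3 − 2 = 1

rB=1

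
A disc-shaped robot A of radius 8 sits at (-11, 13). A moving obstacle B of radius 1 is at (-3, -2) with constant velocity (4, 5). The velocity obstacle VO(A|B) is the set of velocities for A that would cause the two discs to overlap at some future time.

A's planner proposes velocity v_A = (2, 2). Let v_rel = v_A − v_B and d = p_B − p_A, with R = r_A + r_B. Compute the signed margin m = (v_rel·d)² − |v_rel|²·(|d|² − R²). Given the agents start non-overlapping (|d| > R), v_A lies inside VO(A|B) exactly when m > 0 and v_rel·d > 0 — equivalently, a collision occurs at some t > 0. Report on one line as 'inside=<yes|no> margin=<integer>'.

d = (8, -15),  |d|² = 289;  R = 8+1 = 9,  c = 289−9² = 208
v_rel = (-2, -3),  |v_rel|² = 13;  v_rel·d = (-2)·(8) + (-3)·(-15) = 29
13·t² − 58·t + 208 = 0  ⇒  m = 29² − 13·208 = -1863
m = -1863 < 0,  v_rel·d = 29 > 0  ⇒  outside

inside=no margin=-1863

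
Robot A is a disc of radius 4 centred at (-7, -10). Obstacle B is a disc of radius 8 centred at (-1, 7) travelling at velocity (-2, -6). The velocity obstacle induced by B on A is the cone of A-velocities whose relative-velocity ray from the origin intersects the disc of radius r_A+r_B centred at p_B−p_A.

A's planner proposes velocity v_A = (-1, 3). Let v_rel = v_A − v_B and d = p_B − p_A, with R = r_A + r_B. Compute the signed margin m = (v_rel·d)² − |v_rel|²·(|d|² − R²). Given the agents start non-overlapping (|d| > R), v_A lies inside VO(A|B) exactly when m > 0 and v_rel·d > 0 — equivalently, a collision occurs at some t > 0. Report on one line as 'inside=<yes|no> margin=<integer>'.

d = (6, 17),  |d|² = 325;  R = 4+8 = 12,  c = 325−12² = 181
v_rel = (1, 9),  |v_rel|² = 82;  v_rel·d = (1)·(6) + (9)·(17) = 159
82·t² − 318·t + 181 = 0  ⇒  m = 159² − 82·181 = 10439
m = 10439 > 0,  v_rel·d = 159 > 0  ⇒  inside

inside=yes margin=10439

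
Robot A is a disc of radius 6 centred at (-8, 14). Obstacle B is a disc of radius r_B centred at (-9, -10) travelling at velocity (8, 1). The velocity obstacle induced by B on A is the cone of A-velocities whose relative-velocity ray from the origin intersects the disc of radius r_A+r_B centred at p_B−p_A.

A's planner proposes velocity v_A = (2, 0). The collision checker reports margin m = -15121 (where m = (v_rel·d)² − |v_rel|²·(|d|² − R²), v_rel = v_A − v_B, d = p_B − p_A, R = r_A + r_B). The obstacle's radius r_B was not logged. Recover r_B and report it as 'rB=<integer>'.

m = -15121
d = (-1, -24);  v_rel = (-6, -1),  |v_rel|² = 37
v_rel×d = (-6)·(-24) − (-1)·(-1) = 143
since m = R²·37 − 143²:  R² = (20449 + -15121) / 37 = 144
R = √144 = 12  ⇒  r_B = 12 − 6 = 6

rB=6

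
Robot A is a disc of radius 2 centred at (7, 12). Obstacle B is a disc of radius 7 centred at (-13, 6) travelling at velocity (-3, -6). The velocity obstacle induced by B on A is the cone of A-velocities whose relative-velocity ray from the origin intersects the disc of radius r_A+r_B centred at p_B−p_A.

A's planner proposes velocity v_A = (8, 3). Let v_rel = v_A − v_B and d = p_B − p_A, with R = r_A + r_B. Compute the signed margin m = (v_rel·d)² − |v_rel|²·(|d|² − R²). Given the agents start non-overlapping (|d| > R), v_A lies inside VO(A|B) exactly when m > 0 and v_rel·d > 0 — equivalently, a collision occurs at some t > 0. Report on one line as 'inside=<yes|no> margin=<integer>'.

d = (-20, -6),  |d|² = 436;  R = 2+7 = 9,  c = 436−9² = 355
v_rel = (11, 9),  |v_rel|² = 202;  v_rel·d = (11)·(-20) + (9)·(-6) = -274
202·t² + 548·t + 355 = 0  ⇒  m = (-274)² − 202·355 = 3366
m = 3366 > 0,  v_rel·d = -274 < 0  ⇒  outside

inside=no margin=3366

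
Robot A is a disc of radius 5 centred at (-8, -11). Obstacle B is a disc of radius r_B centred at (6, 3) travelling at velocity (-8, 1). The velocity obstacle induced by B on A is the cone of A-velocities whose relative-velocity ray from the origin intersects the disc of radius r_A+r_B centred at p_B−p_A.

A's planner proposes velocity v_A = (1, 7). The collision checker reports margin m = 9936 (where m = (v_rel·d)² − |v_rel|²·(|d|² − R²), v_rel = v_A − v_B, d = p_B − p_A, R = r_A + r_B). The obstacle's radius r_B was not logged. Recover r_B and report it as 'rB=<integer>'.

m = 9936
d = (14, 14);  v_rel = (9, 6),  |v_rel|² = 117
v_rel×d = (9)·(14) − (6)·(14) = 42
since m = R²·117 − 42²:  R² = (1764 + 9936) / 117 = 100
R = √100 = 10  ⇒  r_B = 10 − 5 = 5

rB=5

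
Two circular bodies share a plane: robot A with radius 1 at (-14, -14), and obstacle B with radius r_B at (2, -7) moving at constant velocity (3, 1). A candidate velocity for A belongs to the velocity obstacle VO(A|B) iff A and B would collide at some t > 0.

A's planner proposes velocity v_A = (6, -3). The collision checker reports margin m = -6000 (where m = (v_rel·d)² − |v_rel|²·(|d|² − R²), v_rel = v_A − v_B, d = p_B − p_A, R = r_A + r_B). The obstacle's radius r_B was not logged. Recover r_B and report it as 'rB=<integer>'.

m = -6000
d = (16, 7);  v_rel = (3, -4),  |v_rel|² = 25
v_rel×d = (3)·(7) − (-4)·(16) = 85
since m = R²·25 − 85²:  R² = (7225 + -6000) / 25 = 49
R = √49 = 7  ⇒  r_B = 7 − 1 = 6

rB=6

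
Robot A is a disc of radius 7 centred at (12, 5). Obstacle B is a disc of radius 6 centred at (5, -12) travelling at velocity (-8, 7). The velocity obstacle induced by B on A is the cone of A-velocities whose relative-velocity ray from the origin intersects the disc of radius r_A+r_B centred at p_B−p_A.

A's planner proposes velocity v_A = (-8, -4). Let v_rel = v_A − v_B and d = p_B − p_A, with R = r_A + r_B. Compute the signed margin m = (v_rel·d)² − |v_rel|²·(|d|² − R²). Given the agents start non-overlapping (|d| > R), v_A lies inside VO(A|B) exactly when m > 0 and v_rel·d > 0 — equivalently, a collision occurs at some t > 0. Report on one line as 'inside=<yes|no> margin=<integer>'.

d = (-7, -17),  |d|² = 338;  R = 7+6 = 13,  c = 338−13² = 169
v_rel = (0, -11),  |v_rel|² = 121;  v_rel·d = (0)·(-7) + (-11)·(-17) = 187
121·t² − 374·t + 169 = 0  ⇒  m = 187² − 121·169 = 14520
m = 14520 > 0,  v_rel·d = 187 > 0  ⇒  inside

inside=yes margin=14520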